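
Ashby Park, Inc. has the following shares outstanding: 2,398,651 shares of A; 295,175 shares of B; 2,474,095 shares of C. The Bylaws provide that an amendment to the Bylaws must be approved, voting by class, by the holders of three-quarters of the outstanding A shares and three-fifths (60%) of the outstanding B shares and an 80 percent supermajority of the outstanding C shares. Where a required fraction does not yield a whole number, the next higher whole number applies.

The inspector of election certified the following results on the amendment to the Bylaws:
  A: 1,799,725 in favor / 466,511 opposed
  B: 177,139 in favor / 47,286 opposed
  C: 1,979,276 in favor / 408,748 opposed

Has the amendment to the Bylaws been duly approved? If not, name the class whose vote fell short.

Approved — every class gave the required vote.

A: 3/4 of 2398651 = 1798988.25, rounded up to 1798989; 1,798,989 required, 1,799,725 in favor — approved.
B: 3/5 of 295175 = 177105; 177,105 required, 177,139 in favor — approved.
C: 4/5 of 2474095 = 1979276; 1,979,276 required, 1,979,276 in favor — approved.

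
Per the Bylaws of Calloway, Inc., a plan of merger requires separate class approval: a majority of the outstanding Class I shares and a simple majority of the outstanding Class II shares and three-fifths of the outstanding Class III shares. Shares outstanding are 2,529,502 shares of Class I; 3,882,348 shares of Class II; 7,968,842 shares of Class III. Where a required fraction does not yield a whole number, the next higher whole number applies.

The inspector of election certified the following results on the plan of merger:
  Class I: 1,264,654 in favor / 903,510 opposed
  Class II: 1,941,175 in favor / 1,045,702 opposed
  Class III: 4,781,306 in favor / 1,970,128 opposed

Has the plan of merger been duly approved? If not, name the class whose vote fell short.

Class I: a majority of 2529502 is 1264752; 1,264,752 required, 1,264,654 in favor — not approved.
Class II: a majority of 3882348 is 1941175; 1,941,175 required, 1,941,175 in favor — approved.
Class III: 3/5 of 7968842 = 4781305.20, rounded up to 4781306; 4,781,306 required, 4,781,306 in favor — approved.

Not approved — the Class I shares did not give the required vote.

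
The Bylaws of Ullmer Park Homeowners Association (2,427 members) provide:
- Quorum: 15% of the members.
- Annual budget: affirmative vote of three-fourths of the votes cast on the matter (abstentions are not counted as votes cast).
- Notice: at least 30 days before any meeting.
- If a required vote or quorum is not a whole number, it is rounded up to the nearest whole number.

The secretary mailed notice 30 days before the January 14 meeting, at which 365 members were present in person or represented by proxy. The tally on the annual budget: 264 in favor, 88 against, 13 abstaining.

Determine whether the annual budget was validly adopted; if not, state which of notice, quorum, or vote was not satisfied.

Notice: 30 days given; 30 required. Satisfied.
Quorum: 15% of 2,427 = 364.05, rounded up to 365; 365 present. Satisfied.
Vote: requires three-fourths of the votes cast (365 − 13 abstaining = 352); 3/4 of 352 = 264, so 264 needed; 264 in favor. Satisfied.

Valid — all requirements satisfied.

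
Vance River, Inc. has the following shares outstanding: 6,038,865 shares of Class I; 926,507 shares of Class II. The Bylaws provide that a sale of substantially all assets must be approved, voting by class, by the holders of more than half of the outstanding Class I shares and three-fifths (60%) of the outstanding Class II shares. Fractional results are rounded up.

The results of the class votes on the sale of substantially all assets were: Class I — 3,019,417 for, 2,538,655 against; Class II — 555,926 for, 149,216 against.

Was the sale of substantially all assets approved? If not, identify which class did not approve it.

Class I: a majority of 6038865 is 3019433; 3,019,433 required, 3,019,417 in favor — not approved.
Class II: 3/5 of 926507 = 555904.20, rounded up to 555905; 555,905 required, 555,926 in favor — approved.

Not approved — the Class I shares did not give the required vote.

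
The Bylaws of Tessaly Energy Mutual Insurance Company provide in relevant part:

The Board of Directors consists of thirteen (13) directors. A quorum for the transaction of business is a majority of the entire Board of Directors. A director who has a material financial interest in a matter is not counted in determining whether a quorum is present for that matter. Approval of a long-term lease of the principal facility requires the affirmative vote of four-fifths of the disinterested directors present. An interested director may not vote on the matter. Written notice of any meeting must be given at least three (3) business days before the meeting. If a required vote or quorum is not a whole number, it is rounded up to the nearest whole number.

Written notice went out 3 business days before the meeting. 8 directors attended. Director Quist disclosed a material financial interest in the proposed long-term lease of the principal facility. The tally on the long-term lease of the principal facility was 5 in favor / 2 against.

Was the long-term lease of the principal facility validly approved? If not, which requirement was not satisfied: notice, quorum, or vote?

Invalid — vote requirement not satisfied.

Notice: 3 business days given; 3 required (3 ≥ 3). Satisfied.
Quorum: 8 present, but the 1 interested director does not count, leaving 7. Quorum is 7. Satisfied.
Vote: the long-term lease of the principal facility requires four-fifths of the disinterested directors present (8 − 1 = 7). 4/5 of 7 = 5.60, rounded up to 6, so 6 affirmative votes are needed; 5 voted in favor. Not satisfied.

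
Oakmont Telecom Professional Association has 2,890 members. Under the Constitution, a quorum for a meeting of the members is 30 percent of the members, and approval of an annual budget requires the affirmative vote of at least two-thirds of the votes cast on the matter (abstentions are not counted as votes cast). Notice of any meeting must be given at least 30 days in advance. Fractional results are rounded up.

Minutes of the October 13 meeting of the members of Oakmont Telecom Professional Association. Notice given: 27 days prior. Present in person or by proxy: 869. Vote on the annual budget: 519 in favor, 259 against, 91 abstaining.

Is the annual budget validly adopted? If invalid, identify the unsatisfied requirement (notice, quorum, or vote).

Invalid — notice requirement not satisfied.

Notice: 27 days given; 30 required. Not satisfied.
Quorum: 30% of 2,890 = 867; 869 present. Satisfied.
Vote: requires two-thirds of the votes cast (869 − 91 abstaining = 778); 2/3 of 778 = 518.67, rounded up to 519, so 519 needed; 519 in favor. Satisfied.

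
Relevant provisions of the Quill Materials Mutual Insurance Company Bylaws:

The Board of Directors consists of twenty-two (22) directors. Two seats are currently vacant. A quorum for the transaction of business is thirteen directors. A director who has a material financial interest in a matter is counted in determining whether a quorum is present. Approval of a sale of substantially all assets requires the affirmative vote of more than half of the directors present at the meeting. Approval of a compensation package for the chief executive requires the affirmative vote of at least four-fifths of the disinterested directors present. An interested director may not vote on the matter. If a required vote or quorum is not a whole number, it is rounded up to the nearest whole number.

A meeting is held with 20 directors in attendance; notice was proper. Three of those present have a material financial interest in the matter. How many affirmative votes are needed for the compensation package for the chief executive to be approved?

14

The compensation package for the chief executive requires four-fifths of the disinterested directors present (20 − 3 = 17).
4/5 of 17 = 13.60, rounded up to 14.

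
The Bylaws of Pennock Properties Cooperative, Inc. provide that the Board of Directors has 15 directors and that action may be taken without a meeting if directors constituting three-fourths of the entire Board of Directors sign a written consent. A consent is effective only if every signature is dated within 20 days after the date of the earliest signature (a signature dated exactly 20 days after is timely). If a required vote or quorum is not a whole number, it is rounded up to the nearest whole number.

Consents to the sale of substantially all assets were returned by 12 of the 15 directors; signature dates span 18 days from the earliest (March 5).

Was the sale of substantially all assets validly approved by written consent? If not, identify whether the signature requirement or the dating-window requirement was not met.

Signatures required: three-fourths of 15 — 3/4 of 15 = 11.25, rounded up to 12, so 12 needed; 12 signed. Sufficient.
Dating window: the latest signature is 18 days after the earliest; the limit is 20 days. Within the window.

Effective — both the signature and dating-window requirements are satisfied.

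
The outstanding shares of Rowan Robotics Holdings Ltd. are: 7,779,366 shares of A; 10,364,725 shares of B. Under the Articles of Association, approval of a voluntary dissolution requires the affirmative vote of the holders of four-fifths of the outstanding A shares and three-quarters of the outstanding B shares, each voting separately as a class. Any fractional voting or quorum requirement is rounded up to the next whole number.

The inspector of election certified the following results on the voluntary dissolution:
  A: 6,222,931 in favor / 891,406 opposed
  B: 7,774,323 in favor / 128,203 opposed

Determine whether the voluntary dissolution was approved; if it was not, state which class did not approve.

A: 4/5 of 7779366 = 6223492.80, rounded up to 6223493; 6,223,493 required, 6,222,931 in favor — not approved.
B: 3/4 of 10364725 = 7773543.75, rounded up to 7773544; 7,773,544 required, 7,774,323 in favor — approved.

Not approved — the A shares did not give the required vote.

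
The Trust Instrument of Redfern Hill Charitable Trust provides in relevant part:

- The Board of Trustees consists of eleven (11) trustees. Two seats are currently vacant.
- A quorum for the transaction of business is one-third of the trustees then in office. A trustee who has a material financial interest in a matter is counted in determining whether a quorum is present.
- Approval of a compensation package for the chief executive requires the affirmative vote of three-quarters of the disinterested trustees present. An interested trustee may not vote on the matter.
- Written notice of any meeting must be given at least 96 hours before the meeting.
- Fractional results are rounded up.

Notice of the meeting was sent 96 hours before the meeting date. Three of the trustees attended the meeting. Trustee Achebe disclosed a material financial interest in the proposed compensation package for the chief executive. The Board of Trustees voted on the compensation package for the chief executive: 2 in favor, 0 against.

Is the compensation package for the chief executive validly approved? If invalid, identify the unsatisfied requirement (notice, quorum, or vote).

Notice: 96 hours given; 96 required (96 ≥ 96). Satisfied.
Quorum: 3 present (interested trustees count toward quorum); quorum is 3. Satisfied.
Vote: the compensation package for the chief executive requires three-fourths of the disinterested trustees present (3 − 1 = 2). 3/4 of 2 = 1.50, rounded up to 2, so 2 affirmative votes are needed; 2 voted in favor. Satisfied.

Valid — all requirements satisfied.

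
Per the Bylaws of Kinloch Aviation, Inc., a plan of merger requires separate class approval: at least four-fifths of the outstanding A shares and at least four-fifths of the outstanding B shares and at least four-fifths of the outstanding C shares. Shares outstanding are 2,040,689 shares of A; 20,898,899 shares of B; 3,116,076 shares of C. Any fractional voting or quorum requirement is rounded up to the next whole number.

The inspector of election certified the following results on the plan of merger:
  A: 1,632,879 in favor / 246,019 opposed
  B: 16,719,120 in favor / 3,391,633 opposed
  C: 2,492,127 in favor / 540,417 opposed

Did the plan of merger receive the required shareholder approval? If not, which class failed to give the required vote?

A: 4/5 of 2040689 = 1632551.20, rounded up to 1632552; 1,632,552 required, 1,632,879 in favor — approved.
B: 4/5 of 20898899 = 16719119.20, rounded up to 16719120; 16,719,120 required, 16,719,120 in favor — approved.
C: 4/5 of 3116076 = 2492860.80, rounded up to 2492861; 2,492,861 required, 2,492,127 in favor — not approved.

Not approved — the C shares did not give the required vote.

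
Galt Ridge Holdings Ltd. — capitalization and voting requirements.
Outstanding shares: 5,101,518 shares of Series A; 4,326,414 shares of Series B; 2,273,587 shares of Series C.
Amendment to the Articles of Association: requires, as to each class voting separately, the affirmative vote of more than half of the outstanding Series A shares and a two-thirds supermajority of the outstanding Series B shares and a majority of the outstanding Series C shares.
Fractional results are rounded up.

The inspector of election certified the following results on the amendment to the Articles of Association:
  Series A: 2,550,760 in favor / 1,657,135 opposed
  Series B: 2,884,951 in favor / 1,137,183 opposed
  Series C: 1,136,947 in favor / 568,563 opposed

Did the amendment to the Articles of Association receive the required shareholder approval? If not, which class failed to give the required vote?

Approved — every class gave the required vote.

Series A: a majority of 5101518 is 2550760; 2,550,760 required, 2,550,760 in favor — approved.
Series B: 2/3 of 4326414 = 2884276; 2,884,276 required, 2,884,951 in favor — approved.
Series C: a majority of 2273587 is 1136794; 1,136,794 required, 1,136,947 in favor — approved.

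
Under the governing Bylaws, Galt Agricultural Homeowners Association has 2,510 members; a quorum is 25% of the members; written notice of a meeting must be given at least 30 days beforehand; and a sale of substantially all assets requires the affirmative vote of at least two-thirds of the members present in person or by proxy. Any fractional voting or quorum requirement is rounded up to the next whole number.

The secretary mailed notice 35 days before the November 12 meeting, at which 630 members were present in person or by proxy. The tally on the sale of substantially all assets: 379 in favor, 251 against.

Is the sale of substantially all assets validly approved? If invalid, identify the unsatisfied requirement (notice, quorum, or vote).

Invalid — vote requirement not satisfied.

Notice: 35 days given; 30 required. Satisfied.
Quorum: 25% of 2,510 = 627.50, rounded up to 628; 630 present. Satisfied.
Vote: requires two-thirds of those present (630); 2/3 of 630 = 420, so 420 needed; 379 in favor. Not satisfied.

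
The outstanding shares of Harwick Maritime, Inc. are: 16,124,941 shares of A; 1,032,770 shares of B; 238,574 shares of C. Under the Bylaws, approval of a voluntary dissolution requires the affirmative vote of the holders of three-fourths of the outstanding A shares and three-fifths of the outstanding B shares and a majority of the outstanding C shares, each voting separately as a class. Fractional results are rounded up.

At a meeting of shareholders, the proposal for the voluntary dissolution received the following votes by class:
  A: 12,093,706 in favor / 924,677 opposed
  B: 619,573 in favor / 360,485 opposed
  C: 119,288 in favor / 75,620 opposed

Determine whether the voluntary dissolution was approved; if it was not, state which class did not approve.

A: 3/4 of 16124941 = 12093705.75, rounded up to 12093706; 12,093,706 required, 12,093,706 in favor — approved.
B: 3/5 of 1032770 = 619662; 619,662 required, 619,573 in favor — not approved.
C: a majority of 238574 is 119288; 119,288 required, 119,288 in favor — approved.

Not approved — the B shares did not give the required vote.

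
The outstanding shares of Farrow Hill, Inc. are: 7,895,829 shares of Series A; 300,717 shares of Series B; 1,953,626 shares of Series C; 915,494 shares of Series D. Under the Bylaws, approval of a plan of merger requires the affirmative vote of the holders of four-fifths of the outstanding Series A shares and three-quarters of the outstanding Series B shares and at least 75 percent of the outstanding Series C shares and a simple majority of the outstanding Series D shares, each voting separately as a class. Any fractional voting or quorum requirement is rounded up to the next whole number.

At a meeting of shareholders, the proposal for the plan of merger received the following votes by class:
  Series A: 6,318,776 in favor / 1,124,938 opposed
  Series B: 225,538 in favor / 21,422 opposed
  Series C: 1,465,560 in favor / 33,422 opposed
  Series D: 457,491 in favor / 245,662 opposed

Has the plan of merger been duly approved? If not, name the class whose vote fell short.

Series A: 4/5 of 7895829 = 6316663.20, rounded up to 6316664; 6,316,664 required, 6,318,776 in favor — approved.
Series B: 3/4 of 300717 = 225537.75, rounded up to 225538; 225,538 required, 225,538 in favor — approved.
Series C: 3/4 of 1953626 = 1465219.50, rounded up to 1465220; 1,465,220 required, 1,465,560 in favor — approved.
Series D: a majority of 915494 is 457748; 457,748 required, 457,491 in favor — not approved.

Not approved — the Series D shares did not give the required vote.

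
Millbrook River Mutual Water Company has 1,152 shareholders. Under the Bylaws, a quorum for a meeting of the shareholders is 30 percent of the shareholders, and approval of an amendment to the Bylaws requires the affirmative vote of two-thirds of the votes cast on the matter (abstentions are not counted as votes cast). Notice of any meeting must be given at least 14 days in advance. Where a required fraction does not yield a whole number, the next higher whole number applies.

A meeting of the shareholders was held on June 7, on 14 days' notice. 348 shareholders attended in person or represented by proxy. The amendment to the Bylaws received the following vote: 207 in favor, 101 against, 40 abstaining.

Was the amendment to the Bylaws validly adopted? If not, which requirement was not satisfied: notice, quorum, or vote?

Valid — all requirements satisfied.

Notice: 14 days given; 14 required. Satisfied.
Quorum: 30% of 1,152 = 345.60, rounded up to 346; 348 present. Satisfied.
Vote: requires two-thirds of the votes cast (348 − 40 abstaining = 308); 2/3 of 308 = 205.33, rounded up to 206, so 206 needed; 207 in favor. Satisfied.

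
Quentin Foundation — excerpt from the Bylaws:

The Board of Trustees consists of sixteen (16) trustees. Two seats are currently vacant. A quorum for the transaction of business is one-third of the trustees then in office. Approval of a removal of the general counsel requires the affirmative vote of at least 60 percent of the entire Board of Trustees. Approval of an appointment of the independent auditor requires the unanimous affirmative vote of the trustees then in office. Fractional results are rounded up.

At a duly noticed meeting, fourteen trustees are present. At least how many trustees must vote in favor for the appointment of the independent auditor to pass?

14

The appointment of the independent auditor requires the unanimous vote of the trustees then in office (14).
Unanimous means all 14.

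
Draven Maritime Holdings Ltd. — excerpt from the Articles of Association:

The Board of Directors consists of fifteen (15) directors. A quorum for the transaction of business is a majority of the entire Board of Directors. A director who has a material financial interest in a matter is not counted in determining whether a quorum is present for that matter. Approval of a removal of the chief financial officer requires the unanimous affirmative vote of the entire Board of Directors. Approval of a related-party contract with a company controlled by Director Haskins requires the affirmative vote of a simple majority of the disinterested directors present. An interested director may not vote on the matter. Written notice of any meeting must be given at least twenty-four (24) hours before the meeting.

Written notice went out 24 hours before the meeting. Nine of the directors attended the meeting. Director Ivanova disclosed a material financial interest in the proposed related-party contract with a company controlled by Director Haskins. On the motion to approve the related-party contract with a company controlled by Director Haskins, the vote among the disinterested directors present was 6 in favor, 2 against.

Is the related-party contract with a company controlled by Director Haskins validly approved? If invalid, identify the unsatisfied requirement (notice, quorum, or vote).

Valid — all requirements satisfied.

Notice: 24 hours given; 24 required (24 ≥ 24). Satisfied.
Quorum: 9 present, but the 1 interested director does not count, leaving 8. Quorum is 8. Satisfied.
Vote: the related-party contract with a company controlled by Director Haskins requires a majority of the disinterested directors present (9 − 1 = 8). A majority of 8 is 5, so 5 affirmative votes are needed; 6 voted in favor. Satisfied.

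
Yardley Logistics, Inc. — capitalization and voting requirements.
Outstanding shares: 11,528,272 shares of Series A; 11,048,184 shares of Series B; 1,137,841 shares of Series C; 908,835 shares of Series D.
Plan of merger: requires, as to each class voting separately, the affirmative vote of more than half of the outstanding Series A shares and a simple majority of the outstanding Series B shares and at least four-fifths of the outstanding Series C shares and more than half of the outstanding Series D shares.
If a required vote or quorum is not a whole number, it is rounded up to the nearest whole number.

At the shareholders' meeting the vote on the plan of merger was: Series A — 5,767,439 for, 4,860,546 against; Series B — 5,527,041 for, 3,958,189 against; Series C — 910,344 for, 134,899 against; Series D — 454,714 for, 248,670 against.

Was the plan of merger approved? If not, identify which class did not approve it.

Series A: a majority of 11528272 is 5764137; 5,764,137 required, 5,767,439 in favor — approved.
Series B: a majority of 11048184 is 5524093; 5,524,093 required, 5,527,041 in favor — approved.
Series C: 4/5 of 1137841 = 910272.80, rounded up to 910273; 910,273 required, 910,344 in favor — approved.
Series D: a majority of 908835 is 454418; 454,418 required, 454,714 in favor — approved.

Approved — every class gave the required vote.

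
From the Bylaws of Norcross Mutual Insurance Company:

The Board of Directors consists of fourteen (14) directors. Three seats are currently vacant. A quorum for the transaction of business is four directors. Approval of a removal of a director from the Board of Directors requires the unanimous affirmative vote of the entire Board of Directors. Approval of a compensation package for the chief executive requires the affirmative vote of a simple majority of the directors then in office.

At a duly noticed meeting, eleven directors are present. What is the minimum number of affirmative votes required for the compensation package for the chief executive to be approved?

6

The compensation package for the chief executive requires a majority of the directors then in office (11).
A majority of 11 is 6.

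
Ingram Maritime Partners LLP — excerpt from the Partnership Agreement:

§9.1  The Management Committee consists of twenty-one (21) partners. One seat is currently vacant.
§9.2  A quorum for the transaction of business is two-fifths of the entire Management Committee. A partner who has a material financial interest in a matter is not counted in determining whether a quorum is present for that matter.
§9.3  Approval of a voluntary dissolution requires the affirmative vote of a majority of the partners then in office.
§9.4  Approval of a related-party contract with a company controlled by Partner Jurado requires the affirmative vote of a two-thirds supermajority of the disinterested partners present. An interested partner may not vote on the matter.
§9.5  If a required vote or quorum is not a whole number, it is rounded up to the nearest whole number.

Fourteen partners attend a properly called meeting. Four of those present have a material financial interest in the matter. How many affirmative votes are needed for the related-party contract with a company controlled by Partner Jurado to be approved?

The related-party contract with a company controlled by Partner Jurado requires two-thirds of the disinterested partners present (14 − 4 = 10).
2/3 of 10 = 6.67, rounded up to 7.

7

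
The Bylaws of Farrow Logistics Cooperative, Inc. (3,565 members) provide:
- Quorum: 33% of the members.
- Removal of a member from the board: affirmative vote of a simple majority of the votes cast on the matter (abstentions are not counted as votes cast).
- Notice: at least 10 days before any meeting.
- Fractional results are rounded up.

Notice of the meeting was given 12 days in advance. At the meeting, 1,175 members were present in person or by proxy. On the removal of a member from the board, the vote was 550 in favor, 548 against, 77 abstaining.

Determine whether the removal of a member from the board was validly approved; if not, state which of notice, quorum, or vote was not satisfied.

Invalid — quorum requirement not satisfied.

Notice: 12 days given; 10 required. Satisfied.
Quorum: 33% of 3,565 = 1,176.45, rounded up to 1,177; 1,175 present. Not satisfied.
Vote: requires a majority of the votes cast (1,175 − 77 abstaining = 1,098); a majority of 1098 is 550, so 550 needed; 550 in favor. Satisfied.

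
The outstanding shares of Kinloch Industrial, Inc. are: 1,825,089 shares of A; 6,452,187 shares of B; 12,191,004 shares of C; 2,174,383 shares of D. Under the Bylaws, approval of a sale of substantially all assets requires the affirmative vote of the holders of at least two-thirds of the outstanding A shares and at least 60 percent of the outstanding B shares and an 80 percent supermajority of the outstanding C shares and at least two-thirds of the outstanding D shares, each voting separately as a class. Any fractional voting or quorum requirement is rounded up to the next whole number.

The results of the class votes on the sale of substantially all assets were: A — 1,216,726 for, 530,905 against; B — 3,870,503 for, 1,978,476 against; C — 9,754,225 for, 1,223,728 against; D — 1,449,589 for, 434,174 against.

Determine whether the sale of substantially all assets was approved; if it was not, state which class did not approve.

Not approved — the B shares did not give the required vote.

A: 2/3 of 1825089 = 1216726; 1,216,726 required, 1,216,726 in favor — approved.
B: 3/5 of 6452187 = 3871312.20, rounded up to 3871313; 3,871,313 required, 3,870,503 in favor — not approved.
C: 4/5 of 12191004 = 9752803.20, rounded up to 9752804; 9,752,804 required, 9,754,225 in favor — approved.
D: 2/3 of 2174383 = 1449588.67, rounded up to 1449589; 1,449,589 required, 1,449,589 in favor — approved.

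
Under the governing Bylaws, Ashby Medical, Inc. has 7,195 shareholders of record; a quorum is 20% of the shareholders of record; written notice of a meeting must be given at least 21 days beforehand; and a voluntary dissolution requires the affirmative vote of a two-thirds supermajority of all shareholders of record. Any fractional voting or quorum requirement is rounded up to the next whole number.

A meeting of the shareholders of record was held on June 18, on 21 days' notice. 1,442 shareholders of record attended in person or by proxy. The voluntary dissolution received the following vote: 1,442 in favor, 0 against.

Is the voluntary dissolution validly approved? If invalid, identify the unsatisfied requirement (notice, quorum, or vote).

Notice: 21 days given; 21 required. Satisfied.
Quorum: 20% of 7,195 = 1,439; 1,442 present. Satisfied.
Vote: requires two-thirds of all shareholders of record (7,195); 2/3 of 7195 = 4796.67, rounded up to 4797, so 4,797 needed; 1,442 in favor. Not satisfied.

Invalid — vote requirement not satisfied.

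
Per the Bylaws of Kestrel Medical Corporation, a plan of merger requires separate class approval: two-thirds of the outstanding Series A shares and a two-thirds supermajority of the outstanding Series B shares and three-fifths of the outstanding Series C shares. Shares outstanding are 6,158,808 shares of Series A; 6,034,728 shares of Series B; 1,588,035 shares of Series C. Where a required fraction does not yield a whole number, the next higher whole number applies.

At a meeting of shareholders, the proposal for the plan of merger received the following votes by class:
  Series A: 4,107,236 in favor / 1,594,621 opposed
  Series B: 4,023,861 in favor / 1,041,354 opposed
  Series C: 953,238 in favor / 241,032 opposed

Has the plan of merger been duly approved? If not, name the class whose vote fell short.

Approved — every class gave the required vote.

Series A: 2/3 of 6158808 = 4105872; 4,105,872 required, 4,107,236 in favor — approved.
Series B: 2/3 of 6034728 = 4023152; 4,023,152 required, 4,023,861 in favor — approved.
Series C: 3/5 of 1588035 = 952821; 952,821 required, 953,238 in favor — approved.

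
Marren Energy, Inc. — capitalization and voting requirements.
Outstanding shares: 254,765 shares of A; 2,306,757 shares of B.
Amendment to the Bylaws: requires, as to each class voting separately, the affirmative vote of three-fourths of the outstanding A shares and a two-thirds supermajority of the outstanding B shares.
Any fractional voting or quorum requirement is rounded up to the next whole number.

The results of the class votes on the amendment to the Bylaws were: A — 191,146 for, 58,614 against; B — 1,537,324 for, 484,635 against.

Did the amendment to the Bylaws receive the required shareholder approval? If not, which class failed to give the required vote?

Not approved — the B shares did not give the required vote.

A: 3/4 of 254765 = 191073.75, rounded up to 191074; 191,074 required, 191,146 in favor — approved.
B: 2/3 of 2306757 = 1537838; 1,537,838 required, 1,537,324 in favor — not approved.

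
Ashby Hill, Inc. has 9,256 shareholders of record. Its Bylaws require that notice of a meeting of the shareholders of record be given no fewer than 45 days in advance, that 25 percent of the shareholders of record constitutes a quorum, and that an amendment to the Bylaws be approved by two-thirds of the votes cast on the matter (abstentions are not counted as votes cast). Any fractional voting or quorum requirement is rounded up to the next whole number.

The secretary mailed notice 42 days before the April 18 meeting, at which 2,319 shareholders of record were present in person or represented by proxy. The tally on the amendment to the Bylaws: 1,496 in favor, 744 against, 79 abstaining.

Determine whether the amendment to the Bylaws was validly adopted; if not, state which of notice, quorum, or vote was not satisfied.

Notice: 42 days given; 45 required. Not satisfied.
Quorum: 25% of 9,256 = 2,314; 2,319 present. Satisfied.
Vote: requires two-thirds of the votes cast (2,319 − 79 abstaining = 2,240); 2/3 of 2240 = 1493.33, rounded up to 1494, so 1,494 needed; 1,496 in favor. Satisfied.

Invalid — notice requirement not satisfied.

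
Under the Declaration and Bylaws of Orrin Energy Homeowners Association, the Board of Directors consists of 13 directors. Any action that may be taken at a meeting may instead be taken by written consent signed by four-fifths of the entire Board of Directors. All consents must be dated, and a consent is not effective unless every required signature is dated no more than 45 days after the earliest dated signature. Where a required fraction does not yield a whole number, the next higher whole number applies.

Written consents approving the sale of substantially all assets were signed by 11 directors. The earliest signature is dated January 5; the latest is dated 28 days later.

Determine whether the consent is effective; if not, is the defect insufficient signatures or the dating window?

Effective — both the signature and dating-window requirements are satisfied.

Signatures required: four-fifths of 13 — 4/5 of 13 = 10.40, rounded up to 11, so 11 needed; 11 signed. Sufficient.
Dating window: the latest signature is 28 days after the earliest; the limit is 45 days. Within the window.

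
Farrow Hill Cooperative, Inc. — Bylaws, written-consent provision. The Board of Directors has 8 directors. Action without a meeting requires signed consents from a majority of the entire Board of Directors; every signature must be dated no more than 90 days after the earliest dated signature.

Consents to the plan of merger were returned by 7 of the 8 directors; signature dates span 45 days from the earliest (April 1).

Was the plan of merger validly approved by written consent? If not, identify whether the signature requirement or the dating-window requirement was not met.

Effective — both the signature and dating-window requirements are satisfied.

Signatures required: a majority of 8 — a majority of 8 is 5, so 5 needed; 7 signed. Sufficient.
Dating window: the latest signature is 45 days after the earliest; the limit is 90 days. Within the window.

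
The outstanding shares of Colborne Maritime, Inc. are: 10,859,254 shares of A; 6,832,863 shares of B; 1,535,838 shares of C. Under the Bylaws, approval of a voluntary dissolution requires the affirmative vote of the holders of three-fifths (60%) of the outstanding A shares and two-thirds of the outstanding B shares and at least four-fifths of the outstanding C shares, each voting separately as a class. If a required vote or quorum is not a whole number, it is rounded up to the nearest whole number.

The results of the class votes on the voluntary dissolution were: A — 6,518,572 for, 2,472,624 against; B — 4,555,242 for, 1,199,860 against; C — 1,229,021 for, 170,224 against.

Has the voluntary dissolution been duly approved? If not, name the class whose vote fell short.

A: 3/5 of 10859254 = 6515552.40, rounded up to 6515553; 6,515,553 required, 6,518,572 in favor — approved.
B: 2/3 of 6832863 = 4555242; 4,555,242 required, 4,555,242 in favor — approved.
C: 4/5 of 1535838 = 1228670.40, rounded up to 1228671; 1,228,671 required, 1,229,021 in favor — approved.

Approved — every class gave the required vote.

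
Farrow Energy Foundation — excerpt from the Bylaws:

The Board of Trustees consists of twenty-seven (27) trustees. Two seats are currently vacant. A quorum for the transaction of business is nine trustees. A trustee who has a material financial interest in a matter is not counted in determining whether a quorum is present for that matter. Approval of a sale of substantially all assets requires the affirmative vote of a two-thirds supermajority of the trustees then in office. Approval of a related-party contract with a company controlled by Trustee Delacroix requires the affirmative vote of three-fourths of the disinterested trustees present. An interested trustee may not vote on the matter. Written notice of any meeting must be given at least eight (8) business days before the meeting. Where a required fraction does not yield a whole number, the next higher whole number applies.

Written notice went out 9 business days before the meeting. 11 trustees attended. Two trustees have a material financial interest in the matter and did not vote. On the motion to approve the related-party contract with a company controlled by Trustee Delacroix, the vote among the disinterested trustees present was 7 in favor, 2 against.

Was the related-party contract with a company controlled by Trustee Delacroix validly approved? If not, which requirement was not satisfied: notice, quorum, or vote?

Valid — all requirements satisfied.

Notice: 9 business days given; 8 required (9 ≥ 8). Satisfied.
Quorum: 11 present, but the 2 interested trustees do not count, leaving 9. Quorum is 9. Satisfied.
Vote: the related-party contract with a company controlled by Trustee Delacroix requires three-fourths of the disinterested trustees present (11 − 2 = 9). 3/4 of 9 = 6.75, rounded up to 7, so 7 affirmative votes are needed; 7 voted in favor. Satisfied.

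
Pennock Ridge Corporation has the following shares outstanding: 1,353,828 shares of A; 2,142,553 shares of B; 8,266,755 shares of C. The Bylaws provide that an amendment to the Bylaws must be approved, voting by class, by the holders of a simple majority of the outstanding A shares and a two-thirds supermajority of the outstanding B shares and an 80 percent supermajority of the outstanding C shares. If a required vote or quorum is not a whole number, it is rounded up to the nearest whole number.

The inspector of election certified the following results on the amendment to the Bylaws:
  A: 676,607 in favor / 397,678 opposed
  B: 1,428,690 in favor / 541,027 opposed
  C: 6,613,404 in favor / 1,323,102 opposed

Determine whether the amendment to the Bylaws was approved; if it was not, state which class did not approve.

Not approved — the A shares did not give the required vote.

A: a majority of 1353828 is 676915; 676,915 required, 676,607 in favor — not approved.
B: 2/3 of 2142553 = 1428368.67, rounded up to 1428369; 1,428,369 required, 1,428,690 in favor — approved.
C: 4/5 of 8266755 = 6613404; 6,613,404 required, 6,613,404 in favor — approved.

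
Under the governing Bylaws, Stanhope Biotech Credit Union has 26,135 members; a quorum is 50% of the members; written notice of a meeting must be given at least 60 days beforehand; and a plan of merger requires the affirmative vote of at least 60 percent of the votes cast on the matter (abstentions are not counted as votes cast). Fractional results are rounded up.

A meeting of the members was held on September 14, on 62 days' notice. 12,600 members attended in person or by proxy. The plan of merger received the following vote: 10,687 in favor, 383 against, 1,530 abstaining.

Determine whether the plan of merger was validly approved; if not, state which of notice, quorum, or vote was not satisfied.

Notice: 62 days given; 60 required. Satisfied.
Quorum: 50% of 26,135 = 13,067.50, rounded up to 13,068; 12,600 present. Not satisfied.
Vote: requires three-fifths of the votes cast (12,600 − 1,530 abstaining = 11,070); 3/5 of 11070 = 6642, so 6,642 needed; 10,687 in favor. Satisfied.

Invalid — quorum requirement not satisfied.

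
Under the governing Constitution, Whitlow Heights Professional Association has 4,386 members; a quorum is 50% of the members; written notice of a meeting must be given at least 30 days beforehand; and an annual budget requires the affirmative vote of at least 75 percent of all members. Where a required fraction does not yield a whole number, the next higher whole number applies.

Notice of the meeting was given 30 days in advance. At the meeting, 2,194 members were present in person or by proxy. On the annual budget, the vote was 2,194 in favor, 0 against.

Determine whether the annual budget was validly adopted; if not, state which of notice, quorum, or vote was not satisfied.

Notice: 30 days given; 30 required. Satisfied.
Quorum: 50% of 4,386 = 2,193; 2,194 present. Satisfied.
Vote: requires three-fourths of all members (4,386); 3/4 of 4386 = 3289.50, rounded up to 3290, so 3,290 needed; 2,194 in favor. Not satisfied.

Invalid — vote requirement not satisfied.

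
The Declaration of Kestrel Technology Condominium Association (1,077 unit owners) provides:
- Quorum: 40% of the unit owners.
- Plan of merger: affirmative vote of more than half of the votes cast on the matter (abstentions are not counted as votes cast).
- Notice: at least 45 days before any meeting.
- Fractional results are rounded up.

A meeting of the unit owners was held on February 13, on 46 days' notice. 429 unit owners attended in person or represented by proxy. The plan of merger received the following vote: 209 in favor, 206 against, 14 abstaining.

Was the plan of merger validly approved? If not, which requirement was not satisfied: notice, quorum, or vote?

Invalid — quorum requirement not satisfied.

Notice: 46 days given; 45 required. Satisfied.
Quorum: 40% of 1,077 = 430.80, rounded up to 431; 429 present. Not satisfied.
Vote: requires a majority of the votes cast (429 − 14 abstaining = 415); a majority of 415 is 208, so 208 needed; 209 in favor. Satisfied.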